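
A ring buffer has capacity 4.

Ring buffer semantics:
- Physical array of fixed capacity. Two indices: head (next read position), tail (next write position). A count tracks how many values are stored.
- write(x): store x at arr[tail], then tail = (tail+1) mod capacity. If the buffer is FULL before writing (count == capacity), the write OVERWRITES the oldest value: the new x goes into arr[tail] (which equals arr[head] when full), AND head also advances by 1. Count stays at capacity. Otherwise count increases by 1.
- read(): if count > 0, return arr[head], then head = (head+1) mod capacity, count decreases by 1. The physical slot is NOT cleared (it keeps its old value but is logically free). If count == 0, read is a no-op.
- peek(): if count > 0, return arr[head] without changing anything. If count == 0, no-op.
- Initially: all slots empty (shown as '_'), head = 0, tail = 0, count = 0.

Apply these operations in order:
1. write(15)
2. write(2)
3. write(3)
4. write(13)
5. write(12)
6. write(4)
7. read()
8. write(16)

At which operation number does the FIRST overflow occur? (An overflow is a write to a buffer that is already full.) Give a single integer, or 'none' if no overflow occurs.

After op 1 (write(15)): arr=[15 _ _ _] head=0 tail=1 count=1
After op 2 (write(2)): arr=[15 2 _ _] head=0 tail=2 count=2
After op 3 (write(3)): arr=[15 2 3 _] head=0 tail=3 count=3
After op 4 (write(13)): arr=[15 2 3 13] head=0 tail=0 count=4
After op 5 (write(12)): arr=[12 2 3 13] head=1 tail=1 count=4
After op 6 (write(4)): arr=[12 4 3 13] head=2 tail=2 count=4
After op 7 (read()): arr=[12 4 3 13] head=3 tail=2 count=3
After op 8 (write(16)): arr=[12 4 16 13] head=3 tail=3 count=4

Answer: 5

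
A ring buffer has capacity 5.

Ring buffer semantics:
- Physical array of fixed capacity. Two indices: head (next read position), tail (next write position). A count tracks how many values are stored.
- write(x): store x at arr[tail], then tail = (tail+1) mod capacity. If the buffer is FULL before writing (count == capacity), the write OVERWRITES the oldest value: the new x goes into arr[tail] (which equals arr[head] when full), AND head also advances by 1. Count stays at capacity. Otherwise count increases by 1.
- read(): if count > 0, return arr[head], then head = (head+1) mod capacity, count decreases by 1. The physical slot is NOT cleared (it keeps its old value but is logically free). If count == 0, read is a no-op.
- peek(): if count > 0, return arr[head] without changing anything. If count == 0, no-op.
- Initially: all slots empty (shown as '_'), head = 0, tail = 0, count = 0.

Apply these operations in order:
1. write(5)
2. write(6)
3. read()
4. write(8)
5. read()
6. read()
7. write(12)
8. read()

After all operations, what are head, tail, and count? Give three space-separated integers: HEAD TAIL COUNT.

After op 1 (write(5)): arr=[5 _ _ _ _] head=0 tail=1 count=1
After op 2 (write(6)): arr=[5 6 _ _ _] head=0 tail=2 count=2
After op 3 (read()): arr=[5 6 _ _ _] head=1 tail=2 count=1
After op 4 (write(8)): arr=[5 6 8 _ _] head=1 tail=3 count=2
After op 5 (read()): arr=[5 6 8 _ _] head=2 tail=3 count=1
After op 6 (read()): arr=[5 6 8 _ _] head=3 tail=3 count=0
After op 7 (write(12)): arr=[5 6 8 12 _] head=3 tail=4 count=1
After op 8 (read()): arr=[5 6 8 12 _] head=4 tail=4 count=0

Answer: 4 4 0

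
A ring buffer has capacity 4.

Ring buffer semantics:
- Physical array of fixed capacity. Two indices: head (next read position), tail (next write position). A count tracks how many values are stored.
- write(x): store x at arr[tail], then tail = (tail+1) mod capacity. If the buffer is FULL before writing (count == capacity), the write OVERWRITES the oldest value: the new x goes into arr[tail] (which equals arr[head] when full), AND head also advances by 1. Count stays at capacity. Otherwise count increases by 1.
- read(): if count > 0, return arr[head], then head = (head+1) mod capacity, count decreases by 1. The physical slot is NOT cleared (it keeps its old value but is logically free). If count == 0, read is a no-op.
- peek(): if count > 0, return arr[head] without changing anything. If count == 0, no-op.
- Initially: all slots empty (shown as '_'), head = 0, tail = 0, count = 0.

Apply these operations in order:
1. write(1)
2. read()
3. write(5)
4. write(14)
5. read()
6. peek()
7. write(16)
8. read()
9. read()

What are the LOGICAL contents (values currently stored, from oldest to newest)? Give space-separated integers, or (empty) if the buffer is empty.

Answer: (empty)

Derivation:
After op 1 (write(1)): arr=[1 _ _ _] head=0 tail=1 count=1
After op 2 (read()): arr=[1 _ _ _] head=1 tail=1 count=0
After op 3 (write(5)): arr=[1 5 _ _] head=1 tail=2 count=1
After op 4 (write(14)): arr=[1 5 14 _] head=1 tail=3 count=2
After op 5 (read()): arr=[1 5 14 _] head=2 tail=3 count=1
After op 6 (peek()): arr=[1 5 14 _] head=2 tail=3 count=1
After op 7 (write(16)): arr=[1 5 14 16] head=2 tail=0 count=2
After op 8 (read()): arr=[1 5 14 16] head=3 tail=0 count=1
After op 9 (read()): arr=[1 5 14 16] head=0 tail=0 count=0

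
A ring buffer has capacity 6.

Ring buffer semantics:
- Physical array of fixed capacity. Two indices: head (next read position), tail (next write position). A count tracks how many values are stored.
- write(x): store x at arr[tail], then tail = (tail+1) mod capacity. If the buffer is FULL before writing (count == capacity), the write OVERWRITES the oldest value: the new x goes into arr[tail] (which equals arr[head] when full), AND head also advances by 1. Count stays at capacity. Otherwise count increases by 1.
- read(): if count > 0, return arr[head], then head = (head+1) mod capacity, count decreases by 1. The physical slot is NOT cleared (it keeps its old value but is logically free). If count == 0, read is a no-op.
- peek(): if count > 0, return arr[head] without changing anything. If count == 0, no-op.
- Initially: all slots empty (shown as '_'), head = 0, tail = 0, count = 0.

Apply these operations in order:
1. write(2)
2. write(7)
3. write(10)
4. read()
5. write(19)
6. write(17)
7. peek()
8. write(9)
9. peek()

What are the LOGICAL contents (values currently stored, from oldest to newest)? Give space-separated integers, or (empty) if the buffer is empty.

Answer: 7 10 19 17 9

Derivation:
After op 1 (write(2)): arr=[2 _ _ _ _ _] head=0 tail=1 count=1
After op 2 (write(7)): arr=[2 7 _ _ _ _] head=0 tail=2 count=2
After op 3 (write(10)): arr=[2 7 10 _ _ _] head=0 tail=3 count=3
After op 4 (read()): arr=[2 7 10 _ _ _] head=1 tail=3 count=2
After op 5 (write(19)): arr=[2 7 10 19 _ _] head=1 tail=4 count=3
After op 6 (write(17)): arr=[2 7 10 19 17 _] head=1 tail=5 count=4
After op 7 (peek()): arr=[2 7 10 19 17 _] head=1 tail=5 count=4
After op 8 (write(9)): arr=[2 7 10 19 17 9] head=1 tail=0 count=5
After op 9 (peek()): arr=[2 7 10 19 17 9] head=1 tail=0 count=5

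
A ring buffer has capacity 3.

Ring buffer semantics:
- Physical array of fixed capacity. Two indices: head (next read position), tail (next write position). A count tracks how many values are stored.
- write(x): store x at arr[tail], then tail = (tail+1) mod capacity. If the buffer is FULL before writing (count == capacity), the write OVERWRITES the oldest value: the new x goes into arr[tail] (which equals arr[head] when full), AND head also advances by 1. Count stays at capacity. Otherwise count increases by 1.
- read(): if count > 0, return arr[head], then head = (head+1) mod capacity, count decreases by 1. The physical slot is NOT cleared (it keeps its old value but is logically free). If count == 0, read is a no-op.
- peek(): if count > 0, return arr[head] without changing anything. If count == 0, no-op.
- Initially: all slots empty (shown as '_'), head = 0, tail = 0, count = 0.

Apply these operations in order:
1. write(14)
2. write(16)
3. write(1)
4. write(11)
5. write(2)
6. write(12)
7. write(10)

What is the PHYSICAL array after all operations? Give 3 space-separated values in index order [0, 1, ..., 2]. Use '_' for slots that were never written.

Answer: 10 2 12

Derivation:
After op 1 (write(14)): arr=[14 _ _] head=0 tail=1 count=1
After op 2 (write(16)): arr=[14 16 _] head=0 tail=2 count=2
After op 3 (write(1)): arr=[14 16 1] head=0 tail=0 count=3
After op 4 (write(11)): arr=[11 16 1] head=1 tail=1 count=3
After op 5 (write(2)): arr=[11 2 1] head=2 tail=2 count=3
After op 6 (write(12)): arr=[11 2 12] head=0 tail=0 count=3
After op 7 (write(10)): arr=[10 2 12] head=1 tail=1 count=3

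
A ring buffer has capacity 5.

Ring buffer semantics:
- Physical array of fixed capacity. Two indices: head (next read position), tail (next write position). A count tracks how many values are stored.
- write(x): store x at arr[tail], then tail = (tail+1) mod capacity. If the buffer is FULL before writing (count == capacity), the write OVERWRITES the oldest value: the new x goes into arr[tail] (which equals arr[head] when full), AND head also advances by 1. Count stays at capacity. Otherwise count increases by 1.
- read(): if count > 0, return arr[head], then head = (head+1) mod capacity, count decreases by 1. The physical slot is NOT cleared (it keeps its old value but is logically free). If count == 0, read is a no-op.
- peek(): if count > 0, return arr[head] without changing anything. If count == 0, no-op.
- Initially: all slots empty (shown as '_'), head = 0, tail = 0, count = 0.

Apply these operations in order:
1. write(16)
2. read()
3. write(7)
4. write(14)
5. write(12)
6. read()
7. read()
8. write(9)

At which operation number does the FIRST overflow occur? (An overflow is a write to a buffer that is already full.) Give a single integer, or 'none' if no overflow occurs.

After op 1 (write(16)): arr=[16 _ _ _ _] head=0 tail=1 count=1
After op 2 (read()): arr=[16 _ _ _ _] head=1 tail=1 count=0
After op 3 (write(7)): arr=[16 7 _ _ _] head=1 tail=2 count=1
After op 4 (write(14)): arr=[16 7 14 _ _] head=1 tail=3 count=2
After op 5 (write(12)): arr=[16 7 14 12 _] head=1 tail=4 count=3
After op 6 (read()): arr=[16 7 14 12 _] head=2 tail=4 count=2
After op 7 (read()): arr=[16 7 14 12 _] head=3 tail=4 count=1
After op 8 (write(9)): arr=[16 7 14 12 9] head=3 tail=0 count=2

Answer: none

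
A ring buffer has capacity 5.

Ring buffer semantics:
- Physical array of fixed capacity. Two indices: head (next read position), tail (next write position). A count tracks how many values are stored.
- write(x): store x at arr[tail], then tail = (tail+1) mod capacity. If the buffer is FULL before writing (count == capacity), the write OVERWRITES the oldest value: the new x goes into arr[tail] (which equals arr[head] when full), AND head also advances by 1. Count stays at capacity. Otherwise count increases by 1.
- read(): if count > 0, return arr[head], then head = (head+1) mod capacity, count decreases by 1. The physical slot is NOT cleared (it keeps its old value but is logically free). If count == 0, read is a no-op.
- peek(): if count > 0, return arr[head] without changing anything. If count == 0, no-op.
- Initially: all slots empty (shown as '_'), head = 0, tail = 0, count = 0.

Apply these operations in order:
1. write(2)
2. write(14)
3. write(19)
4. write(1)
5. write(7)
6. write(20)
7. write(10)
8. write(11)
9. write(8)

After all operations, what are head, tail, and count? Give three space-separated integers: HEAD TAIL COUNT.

After op 1 (write(2)): arr=[2 _ _ _ _] head=0 tail=1 count=1
After op 2 (write(14)): arr=[2 14 _ _ _] head=0 tail=2 count=2
After op 3 (write(19)): arr=[2 14 19 _ _] head=0 tail=3 count=3
After op 4 (write(1)): arr=[2 14 19 1 _] head=0 tail=4 count=4
After op 5 (write(7)): arr=[2 14 19 1 7] head=0 tail=0 count=5
After op 6 (write(20)): arr=[20 14 19 1 7] head=1 tail=1 count=5
After op 7 (write(10)): arr=[20 10 19 1 7] head=2 tail=2 count=5
After op 8 (write(11)): arr=[20 10 11 1 7] head=3 tail=3 count=5
After op 9 (write(8)): arr=[20 10 11 8 7] head=4 tail=4 count=5

Answer: 4 4 5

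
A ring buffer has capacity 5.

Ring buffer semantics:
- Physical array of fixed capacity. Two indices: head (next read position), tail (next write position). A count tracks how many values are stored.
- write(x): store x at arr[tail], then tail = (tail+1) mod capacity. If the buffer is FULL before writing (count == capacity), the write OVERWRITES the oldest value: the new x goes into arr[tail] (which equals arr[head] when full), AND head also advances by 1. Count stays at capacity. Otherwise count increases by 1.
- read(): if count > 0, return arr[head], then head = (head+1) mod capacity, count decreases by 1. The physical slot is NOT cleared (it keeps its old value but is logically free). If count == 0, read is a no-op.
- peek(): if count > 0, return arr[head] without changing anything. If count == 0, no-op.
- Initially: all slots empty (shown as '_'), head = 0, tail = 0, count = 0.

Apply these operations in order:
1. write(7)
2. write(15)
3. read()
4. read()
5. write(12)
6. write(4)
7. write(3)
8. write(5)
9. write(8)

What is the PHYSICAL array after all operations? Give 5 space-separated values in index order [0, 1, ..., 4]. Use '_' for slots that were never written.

After op 1 (write(7)): arr=[7 _ _ _ _] head=0 tail=1 count=1
After op 2 (write(15)): arr=[7 15 _ _ _] head=0 tail=2 count=2
After op 3 (read()): arr=[7 15 _ _ _] head=1 tail=2 count=1
After op 4 (read()): arr=[7 15 _ _ _] head=2 tail=2 count=0
After op 5 (write(12)): arr=[7 15 12 _ _] head=2 tail=3 count=1
After op 6 (write(4)): arr=[7 15 12 4 _] head=2 tail=4 count=2
After op 7 (write(3)): arr=[7 15 12 4 3] head=2 tail=0 count=3
After op 8 (write(5)): arr=[5 15 12 4 3] head=2 tail=1 count=4
After op 9 (write(8)): arr=[5 8 12 4 3] head=2 tail=2 count=5

Answer: 5 8 12 4 3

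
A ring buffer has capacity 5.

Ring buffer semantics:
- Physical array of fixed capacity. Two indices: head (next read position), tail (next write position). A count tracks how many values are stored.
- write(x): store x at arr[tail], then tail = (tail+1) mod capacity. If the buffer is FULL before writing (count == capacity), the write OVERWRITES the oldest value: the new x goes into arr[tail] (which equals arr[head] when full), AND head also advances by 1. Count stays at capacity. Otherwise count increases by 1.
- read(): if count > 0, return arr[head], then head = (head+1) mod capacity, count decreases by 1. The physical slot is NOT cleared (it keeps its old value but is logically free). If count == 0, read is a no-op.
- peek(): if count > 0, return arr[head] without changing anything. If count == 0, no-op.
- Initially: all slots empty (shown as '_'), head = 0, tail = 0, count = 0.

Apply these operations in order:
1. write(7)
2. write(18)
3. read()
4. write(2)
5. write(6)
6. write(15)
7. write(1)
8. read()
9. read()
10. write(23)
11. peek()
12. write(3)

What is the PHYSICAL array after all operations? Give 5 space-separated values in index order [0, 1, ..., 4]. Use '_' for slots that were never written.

Answer: 1 23 3 6 15

Derivation:
After op 1 (write(7)): arr=[7 _ _ _ _] head=0 tail=1 count=1
After op 2 (write(18)): arr=[7 18 _ _ _] head=0 tail=2 count=2
After op 3 (read()): arr=[7 18 _ _ _] head=1 tail=2 count=1
After op 4 (write(2)): arr=[7 18 2 _ _] head=1 tail=3 count=2
After op 5 (write(6)): arr=[7 18 2 6 _] head=1 tail=4 count=3
After op 6 (write(15)): arr=[7 18 2 6 15] head=1 tail=0 count=4
After op 7 (write(1)): arr=[1 18 2 6 15] head=1 tail=1 count=5
After op 8 (read()): arr=[1 18 2 6 15] head=2 tail=1 count=4
After op 9 (read()): arr=[1 18 2 6 15] head=3 tail=1 count=3
After op 10 (write(23)): arr=[1 23 2 6 15] head=3 tail=2 count=4
After op 11 (peek()): arr=[1 23 2 6 15] head=3 tail=2 count=4
After op 12 (write(3)): arr=[1 23 3 6 15] head=3 tail=3 count=5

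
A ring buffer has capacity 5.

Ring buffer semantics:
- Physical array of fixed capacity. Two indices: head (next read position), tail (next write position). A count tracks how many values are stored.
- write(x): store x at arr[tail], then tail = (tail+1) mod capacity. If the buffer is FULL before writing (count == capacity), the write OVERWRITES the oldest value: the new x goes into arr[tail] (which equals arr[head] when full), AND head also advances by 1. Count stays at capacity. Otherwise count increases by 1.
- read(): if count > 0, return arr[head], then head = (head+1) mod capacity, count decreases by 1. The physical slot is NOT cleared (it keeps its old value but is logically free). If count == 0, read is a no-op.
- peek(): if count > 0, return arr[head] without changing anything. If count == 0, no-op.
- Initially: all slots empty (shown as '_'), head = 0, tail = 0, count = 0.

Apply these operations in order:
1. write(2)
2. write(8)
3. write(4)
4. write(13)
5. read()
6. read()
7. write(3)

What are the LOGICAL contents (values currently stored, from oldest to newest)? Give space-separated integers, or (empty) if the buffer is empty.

After op 1 (write(2)): arr=[2 _ _ _ _] head=0 tail=1 count=1
After op 2 (write(8)): arr=[2 8 _ _ _] head=0 tail=2 count=2
After op 3 (write(4)): arr=[2 8 4 _ _] head=0 tail=3 count=3
After op 4 (write(13)): arr=[2 8 4 13 _] head=0 tail=4 count=4
After op 5 (read()): arr=[2 8 4 13 _] head=1 tail=4 count=3
After op 6 (read()): arr=[2 8 4 13 _] head=2 tail=4 count=2
After op 7 (write(3)): arr=[2 8 4 13 3] head=2 tail=0 count=3

Answer: 4 13 3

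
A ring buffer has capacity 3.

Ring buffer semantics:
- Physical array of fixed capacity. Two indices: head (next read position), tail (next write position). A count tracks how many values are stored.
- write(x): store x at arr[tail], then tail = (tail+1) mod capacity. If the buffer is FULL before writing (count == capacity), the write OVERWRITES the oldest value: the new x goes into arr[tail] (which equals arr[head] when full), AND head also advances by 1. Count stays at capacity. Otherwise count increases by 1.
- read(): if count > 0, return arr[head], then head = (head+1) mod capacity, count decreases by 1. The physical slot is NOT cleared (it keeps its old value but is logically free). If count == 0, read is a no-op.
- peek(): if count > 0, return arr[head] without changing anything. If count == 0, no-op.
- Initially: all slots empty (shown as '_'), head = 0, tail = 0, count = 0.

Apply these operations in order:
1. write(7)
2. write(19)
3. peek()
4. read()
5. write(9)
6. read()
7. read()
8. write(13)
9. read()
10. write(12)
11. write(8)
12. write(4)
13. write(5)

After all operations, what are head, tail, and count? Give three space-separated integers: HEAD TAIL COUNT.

After op 1 (write(7)): arr=[7 _ _] head=0 tail=1 count=1
After op 2 (write(19)): arr=[7 19 _] head=0 tail=2 count=2
After op 3 (peek()): arr=[7 19 _] head=0 tail=2 count=2
After op 4 (read()): arr=[7 19 _] head=1 tail=2 count=1
After op 5 (write(9)): arr=[7 19 9] head=1 tail=0 count=2
After op 6 (read()): arr=[7 19 9] head=2 tail=0 count=1
After op 7 (read()): arr=[7 19 9] head=0 tail=0 count=0
After op 8 (write(13)): arr=[13 19 9] head=0 tail=1 count=1
After op 9 (read()): arr=[13 19 9] head=1 tail=1 count=0
After op 10 (write(12)): arr=[13 12 9] head=1 tail=2 count=1
After op 11 (write(8)): arr=[13 12 8] head=1 tail=0 count=2
After op 12 (write(4)): arr=[4 12 8] head=1 tail=1 count=3
After op 13 (write(5)): arr=[4 5 8] head=2 tail=2 count=3

Answer: 2 2 3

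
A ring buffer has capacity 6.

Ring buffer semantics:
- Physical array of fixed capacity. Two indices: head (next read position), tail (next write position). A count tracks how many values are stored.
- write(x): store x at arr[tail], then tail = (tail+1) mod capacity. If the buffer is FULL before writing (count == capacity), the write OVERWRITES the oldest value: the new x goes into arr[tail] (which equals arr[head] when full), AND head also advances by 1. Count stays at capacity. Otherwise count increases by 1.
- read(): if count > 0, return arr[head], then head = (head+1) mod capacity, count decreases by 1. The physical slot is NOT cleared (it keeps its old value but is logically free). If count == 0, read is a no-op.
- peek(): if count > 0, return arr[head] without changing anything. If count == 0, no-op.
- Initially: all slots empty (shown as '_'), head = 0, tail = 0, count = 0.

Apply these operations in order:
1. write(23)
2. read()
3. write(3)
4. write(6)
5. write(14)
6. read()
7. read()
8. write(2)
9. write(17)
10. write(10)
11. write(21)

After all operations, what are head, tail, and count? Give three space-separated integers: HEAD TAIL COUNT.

After op 1 (write(23)): arr=[23 _ _ _ _ _] head=0 tail=1 count=1
After op 2 (read()): arr=[23 _ _ _ _ _] head=1 tail=1 count=0
After op 3 (write(3)): arr=[23 3 _ _ _ _] head=1 tail=2 count=1
After op 4 (write(6)): arr=[23 3 6 _ _ _] head=1 tail=3 count=2
After op 5 (write(14)): arr=[23 3 6 14 _ _] head=1 tail=4 count=3
After op 6 (read()): arr=[23 3 6 14 _ _] head=2 tail=4 count=2
After op 7 (read()): arr=[23 3 6 14 _ _] head=3 tail=4 count=1
After op 8 (write(2)): arr=[23 3 6 14 2 _] head=3 tail=5 count=2
After op 9 (write(17)): arr=[23 3 6 14 2 17] head=3 tail=0 count=3
After op 10 (write(10)): arr=[10 3 6 14 2 17] head=3 tail=1 count=4
After op 11 (write(21)): arr=[10 21 6 14 2 17] head=3 tail=2 count=5

Answer: 3 2 5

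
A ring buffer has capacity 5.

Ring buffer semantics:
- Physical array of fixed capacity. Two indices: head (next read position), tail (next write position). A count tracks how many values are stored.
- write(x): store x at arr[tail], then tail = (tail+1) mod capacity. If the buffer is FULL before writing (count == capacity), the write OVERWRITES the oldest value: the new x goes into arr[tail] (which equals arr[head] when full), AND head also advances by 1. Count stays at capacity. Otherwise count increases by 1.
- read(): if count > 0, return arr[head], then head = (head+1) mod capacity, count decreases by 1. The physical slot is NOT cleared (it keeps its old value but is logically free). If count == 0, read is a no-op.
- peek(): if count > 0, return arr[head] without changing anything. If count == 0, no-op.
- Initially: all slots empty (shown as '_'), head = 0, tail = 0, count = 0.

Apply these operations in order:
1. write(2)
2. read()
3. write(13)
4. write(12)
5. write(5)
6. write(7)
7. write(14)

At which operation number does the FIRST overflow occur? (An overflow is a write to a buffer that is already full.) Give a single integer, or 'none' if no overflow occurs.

Answer: none

Derivation:
After op 1 (write(2)): arr=[2 _ _ _ _] head=0 tail=1 count=1
After op 2 (read()): arr=[2 _ _ _ _] head=1 tail=1 count=0
After op 3 (write(13)): arr=[2 13 _ _ _] head=1 tail=2 count=1
After op 4 (write(12)): arr=[2 13 12 _ _] head=1 tail=3 count=2
After op 5 (write(5)): arr=[2 13 12 5 _] head=1 tail=4 count=3
After op 6 (write(7)): arr=[2 13 12 5 7] head=1 tail=0 count=4
After op 7 (write(14)): arr=[14 13 12 5 7] head=1 tail=1 count=5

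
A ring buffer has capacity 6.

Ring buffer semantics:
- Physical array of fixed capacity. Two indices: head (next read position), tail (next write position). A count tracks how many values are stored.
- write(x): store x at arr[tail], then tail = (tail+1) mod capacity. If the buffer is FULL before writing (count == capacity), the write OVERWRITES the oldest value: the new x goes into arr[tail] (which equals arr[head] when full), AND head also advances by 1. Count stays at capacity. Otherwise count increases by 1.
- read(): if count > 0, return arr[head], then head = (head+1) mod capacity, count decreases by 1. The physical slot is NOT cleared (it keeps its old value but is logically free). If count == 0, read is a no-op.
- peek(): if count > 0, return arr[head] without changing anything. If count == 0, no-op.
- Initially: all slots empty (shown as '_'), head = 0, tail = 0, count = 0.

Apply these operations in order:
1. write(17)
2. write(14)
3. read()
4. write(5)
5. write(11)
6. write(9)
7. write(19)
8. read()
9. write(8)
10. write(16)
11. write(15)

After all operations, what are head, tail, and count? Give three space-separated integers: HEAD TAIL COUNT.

Answer: 3 3 6

Derivation:
After op 1 (write(17)): arr=[17 _ _ _ _ _] head=0 tail=1 count=1
After op 2 (write(14)): arr=[17 14 _ _ _ _] head=0 tail=2 count=2
After op 3 (read()): arr=[17 14 _ _ _ _] head=1 tail=2 count=1
After op 4 (write(5)): arr=[17 14 5 _ _ _] head=1 tail=3 count=2
After op 5 (write(11)): arr=[17 14 5 11 _ _] head=1 tail=4 count=3
After op 6 (write(9)): arr=[17 14 5 11 9 _] head=1 tail=5 count=4
After op 7 (write(19)): arr=[17 14 5 11 9 19] head=1 tail=0 count=5
After op 8 (read()): arr=[17 14 5 11 9 19] head=2 tail=0 count=4
After op 9 (write(8)): arr=[8 14 5 11 9 19] head=2 tail=1 count=5
After op 10 (write(16)): arr=[8 16 5 11 9 19] head=2 tail=2 count=6
After op 11 (write(15)): arr=[8 16 15 11 9 19] head=3 tail=3 count=6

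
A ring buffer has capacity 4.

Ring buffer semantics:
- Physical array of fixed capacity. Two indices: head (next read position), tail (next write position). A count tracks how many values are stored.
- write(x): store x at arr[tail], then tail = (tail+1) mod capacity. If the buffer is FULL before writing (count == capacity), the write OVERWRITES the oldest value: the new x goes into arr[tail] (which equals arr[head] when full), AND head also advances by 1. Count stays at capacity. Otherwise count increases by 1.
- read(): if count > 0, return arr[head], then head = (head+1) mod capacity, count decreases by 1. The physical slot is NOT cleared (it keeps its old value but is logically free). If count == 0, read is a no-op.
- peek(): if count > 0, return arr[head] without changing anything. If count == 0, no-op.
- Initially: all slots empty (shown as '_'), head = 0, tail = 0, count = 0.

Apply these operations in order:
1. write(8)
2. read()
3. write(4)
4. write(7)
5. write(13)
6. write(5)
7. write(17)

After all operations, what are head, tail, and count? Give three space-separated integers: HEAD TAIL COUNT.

Answer: 2 2 4

Derivation:
After op 1 (write(8)): arr=[8 _ _ _] head=0 tail=1 count=1
After op 2 (read()): arr=[8 _ _ _] head=1 tail=1 count=0
After op 3 (write(4)): arr=[8 4 _ _] head=1 tail=2 count=1
After op 4 (write(7)): arr=[8 4 7 _] head=1 tail=3 count=2
After op 5 (write(13)): arr=[8 4 7 13] head=1 tail=0 count=3
After op 6 (write(5)): arr=[5 4 7 13] head=1 tail=1 count=4
After op 7 (write(17)): arr=[5 17 7 13] head=2 tail=2 count=4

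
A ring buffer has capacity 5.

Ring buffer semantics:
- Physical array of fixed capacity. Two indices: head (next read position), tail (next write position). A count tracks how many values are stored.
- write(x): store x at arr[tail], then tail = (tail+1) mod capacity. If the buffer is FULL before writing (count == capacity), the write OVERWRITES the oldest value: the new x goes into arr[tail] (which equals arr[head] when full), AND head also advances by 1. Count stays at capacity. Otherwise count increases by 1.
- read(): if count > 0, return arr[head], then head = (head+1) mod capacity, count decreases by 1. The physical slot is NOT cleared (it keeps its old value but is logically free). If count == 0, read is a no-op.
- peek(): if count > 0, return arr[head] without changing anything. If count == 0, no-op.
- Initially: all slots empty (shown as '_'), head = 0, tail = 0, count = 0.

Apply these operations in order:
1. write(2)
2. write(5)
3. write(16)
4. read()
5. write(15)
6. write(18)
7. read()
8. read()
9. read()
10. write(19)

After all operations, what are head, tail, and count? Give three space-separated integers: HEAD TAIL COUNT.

After op 1 (write(2)): arr=[2 _ _ _ _] head=0 tail=1 count=1
After op 2 (write(5)): arr=[2 5 _ _ _] head=0 tail=2 count=2
After op 3 (write(16)): arr=[2 5 16 _ _] head=0 tail=3 count=3
After op 4 (read()): arr=[2 5 16 _ _] head=1 tail=3 count=2
After op 5 (write(15)): arr=[2 5 16 15 _] head=1 tail=4 count=3
After op 6 (write(18)): arr=[2 5 16 15 18] head=1 tail=0 count=4
After op 7 (read()): arr=[2 5 16 15 18] head=2 tail=0 count=3
After op 8 (read()): arr=[2 5 16 15 18] head=3 tail=0 count=2
After op 9 (read()): arr=[2 5 16 15 18] head=4 tail=0 count=1
After op 10 (write(19)): arr=[19 5 16 15 18] head=4 tail=1 count=2

Answer: 4 1 2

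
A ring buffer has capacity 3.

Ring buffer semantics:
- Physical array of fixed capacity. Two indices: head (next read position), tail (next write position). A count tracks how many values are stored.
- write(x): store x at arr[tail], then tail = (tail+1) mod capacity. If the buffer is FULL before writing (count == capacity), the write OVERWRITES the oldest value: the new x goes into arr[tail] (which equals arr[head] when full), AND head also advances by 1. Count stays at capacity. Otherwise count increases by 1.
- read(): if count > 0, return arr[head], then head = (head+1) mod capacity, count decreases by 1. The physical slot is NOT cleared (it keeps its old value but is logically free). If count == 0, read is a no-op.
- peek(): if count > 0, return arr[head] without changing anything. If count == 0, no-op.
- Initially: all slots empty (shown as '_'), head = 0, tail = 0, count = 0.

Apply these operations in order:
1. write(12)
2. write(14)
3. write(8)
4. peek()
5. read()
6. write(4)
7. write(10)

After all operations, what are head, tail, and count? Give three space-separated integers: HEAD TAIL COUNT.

After op 1 (write(12)): arr=[12 _ _] head=0 tail=1 count=1
After op 2 (write(14)): arr=[12 14 _] head=0 tail=2 count=2
After op 3 (write(8)): arr=[12 14 8] head=0 tail=0 count=3
After op 4 (peek()): arr=[12 14 8] head=0 tail=0 count=3
After op 5 (read()): arr=[12 14 8] head=1 tail=0 count=2
After op 6 (write(4)): arr=[4 14 8] head=1 tail=1 count=3
After op 7 (write(10)): arr=[4 10 8] head=2 tail=2 count=3

Answer: 2 2 3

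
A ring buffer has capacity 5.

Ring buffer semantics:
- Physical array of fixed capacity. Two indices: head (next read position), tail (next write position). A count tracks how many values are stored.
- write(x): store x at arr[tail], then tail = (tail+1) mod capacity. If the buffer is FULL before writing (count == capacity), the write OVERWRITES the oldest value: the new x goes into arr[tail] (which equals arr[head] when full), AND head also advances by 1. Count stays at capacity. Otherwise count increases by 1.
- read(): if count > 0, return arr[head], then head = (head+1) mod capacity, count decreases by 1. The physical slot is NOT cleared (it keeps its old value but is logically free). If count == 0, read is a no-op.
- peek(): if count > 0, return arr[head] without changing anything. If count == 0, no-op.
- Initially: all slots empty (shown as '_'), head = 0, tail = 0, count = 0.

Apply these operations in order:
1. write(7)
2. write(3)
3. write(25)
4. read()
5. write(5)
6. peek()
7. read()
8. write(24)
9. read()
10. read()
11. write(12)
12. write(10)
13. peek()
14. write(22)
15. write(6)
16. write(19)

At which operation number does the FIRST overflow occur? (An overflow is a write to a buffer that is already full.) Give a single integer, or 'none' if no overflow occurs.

Answer: 16

Derivation:
After op 1 (write(7)): arr=[7 _ _ _ _] head=0 tail=1 count=1
After op 2 (write(3)): arr=[7 3 _ _ _] head=0 tail=2 count=2
After op 3 (write(25)): arr=[7 3 25 _ _] head=0 tail=3 count=3
After op 4 (read()): arr=[7 3 25 _ _] head=1 tail=3 count=2
After op 5 (write(5)): arr=[7 3 25 5 _] head=1 tail=4 count=3
After op 6 (peek()): arr=[7 3 25 5 _] head=1 tail=4 count=3
After op 7 (read()): arr=[7 3 25 5 _] head=2 tail=4 count=2
After op 8 (write(24)): arr=[7 3 25 5 24] head=2 tail=0 count=3
After op 9 (read()): arr=[7 3 25 5 24] head=3 tail=0 count=2
After op 10 (read()): arr=[7 3 25 5 24] head=4 tail=0 count=1
After op 11 (write(12)): arr=[12 3 25 5 24] head=4 tail=1 count=2
After op 12 (write(10)): arr=[12 10 25 5 24] head=4 tail=2 count=3
After op 13 (peek()): arr=[12 10 25 5 24] head=4 tail=2 count=3
After op 14 (write(22)): arr=[12 10 22 5 24] head=4 tail=3 count=4
After op 15 (write(6)): arr=[12 10 22 6 24] head=4 tail=4 count=5
After op 16 (write(19)): arr=[12 10 22 6 19] head=0 tail=0 count=5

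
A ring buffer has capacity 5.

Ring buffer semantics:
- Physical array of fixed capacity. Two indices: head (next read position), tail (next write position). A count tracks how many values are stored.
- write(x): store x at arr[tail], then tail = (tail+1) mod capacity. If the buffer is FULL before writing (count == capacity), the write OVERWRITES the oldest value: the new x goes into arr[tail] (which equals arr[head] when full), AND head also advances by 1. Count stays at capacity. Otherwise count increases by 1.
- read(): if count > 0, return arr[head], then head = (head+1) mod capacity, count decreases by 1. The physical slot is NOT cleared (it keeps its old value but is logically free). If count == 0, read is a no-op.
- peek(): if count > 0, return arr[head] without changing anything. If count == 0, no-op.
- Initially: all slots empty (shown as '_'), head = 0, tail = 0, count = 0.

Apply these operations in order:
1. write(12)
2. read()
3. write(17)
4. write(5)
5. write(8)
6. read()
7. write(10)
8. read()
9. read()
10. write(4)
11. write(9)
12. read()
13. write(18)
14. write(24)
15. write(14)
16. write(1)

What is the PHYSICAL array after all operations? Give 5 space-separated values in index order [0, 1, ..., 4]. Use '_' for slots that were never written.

Answer: 1 9 18 24 14

Derivation:
After op 1 (write(12)): arr=[12 _ _ _ _] head=0 tail=1 count=1
After op 2 (read()): arr=[12 _ _ _ _] head=1 tail=1 count=0
After op 3 (write(17)): arr=[12 17 _ _ _] head=1 tail=2 count=1
After op 4 (write(5)): arr=[12 17 5 _ _] head=1 tail=3 count=2
After op 5 (write(8)): arr=[12 17 5 8 _] head=1 tail=4 count=3
After op 6 (read()): arr=[12 17 5 8 _] head=2 tail=4 count=2
After op 7 (write(10)): arr=[12 17 5 8 10] head=2 tail=0 count=3
After op 8 (read()): arr=[12 17 5 8 10] head=3 tail=0 count=2
After op 9 (read()): arr=[12 17 5 8 10] head=4 tail=0 count=1
After op 10 (write(4)): arr=[4 17 5 8 10] head=4 tail=1 count=2
After op 11 (write(9)): arr=[4 9 5 8 10] head=4 tail=2 count=3
After op 12 (read()): arr=[4 9 5 8 10] head=0 tail=2 count=2
After op 13 (write(18)): arr=[4 9 18 8 10] head=0 tail=3 count=3
After op 14 (write(24)): arr=[4 9 18 24 10] head=0 tail=4 count=4
After op 15 (write(14)): arr=[4 9 18 24 14] head=0 tail=0 count=5
After op 16 (write(1)): arr=[1 9 18 24 14] head=1 tail=1 count=5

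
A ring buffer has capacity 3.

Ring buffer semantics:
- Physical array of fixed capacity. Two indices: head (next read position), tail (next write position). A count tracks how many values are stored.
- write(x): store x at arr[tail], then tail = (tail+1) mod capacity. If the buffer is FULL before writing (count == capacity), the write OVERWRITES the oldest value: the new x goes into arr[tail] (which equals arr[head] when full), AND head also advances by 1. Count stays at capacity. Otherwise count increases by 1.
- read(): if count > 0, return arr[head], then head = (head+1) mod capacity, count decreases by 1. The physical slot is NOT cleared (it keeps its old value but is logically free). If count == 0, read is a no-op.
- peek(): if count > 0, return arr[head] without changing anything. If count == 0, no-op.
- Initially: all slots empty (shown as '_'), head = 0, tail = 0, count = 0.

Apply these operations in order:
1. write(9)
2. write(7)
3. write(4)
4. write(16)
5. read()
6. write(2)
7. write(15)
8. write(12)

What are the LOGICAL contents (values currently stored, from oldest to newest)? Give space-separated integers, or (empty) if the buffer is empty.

Answer: 2 15 12

Derivation:
After op 1 (write(9)): arr=[9 _ _] head=0 tail=1 count=1
After op 2 (write(7)): arr=[9 7 _] head=0 tail=2 count=2
After op 3 (write(4)): arr=[9 7 4] head=0 tail=0 count=3
After op 4 (write(16)): arr=[16 7 4] head=1 tail=1 count=3
After op 5 (read()): arr=[16 7 4] head=2 tail=1 count=2
After op 6 (write(2)): arr=[16 2 4] head=2 tail=2 count=3
After op 7 (write(15)): arr=[16 2 15] head=0 tail=0 count=3
After op 8 (write(12)): arr=[12 2 15] head=1 tail=1 count=3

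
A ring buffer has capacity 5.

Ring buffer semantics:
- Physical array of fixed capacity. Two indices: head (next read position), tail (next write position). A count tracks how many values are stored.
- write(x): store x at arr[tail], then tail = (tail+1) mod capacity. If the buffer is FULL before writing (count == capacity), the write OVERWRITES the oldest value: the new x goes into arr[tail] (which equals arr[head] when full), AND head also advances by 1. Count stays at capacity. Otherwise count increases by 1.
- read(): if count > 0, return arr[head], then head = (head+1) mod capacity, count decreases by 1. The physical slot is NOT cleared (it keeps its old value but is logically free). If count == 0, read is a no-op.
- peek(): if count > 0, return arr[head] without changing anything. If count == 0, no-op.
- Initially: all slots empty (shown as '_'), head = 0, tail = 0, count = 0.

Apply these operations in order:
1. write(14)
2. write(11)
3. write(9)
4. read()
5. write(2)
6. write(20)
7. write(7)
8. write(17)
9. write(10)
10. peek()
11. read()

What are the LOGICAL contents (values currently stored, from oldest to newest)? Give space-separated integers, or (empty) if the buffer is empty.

After op 1 (write(14)): arr=[14 _ _ _ _] head=0 tail=1 count=1
After op 2 (write(11)): arr=[14 11 _ _ _] head=0 tail=2 count=2
After op 3 (write(9)): arr=[14 11 9 _ _] head=0 tail=3 count=3
After op 4 (read()): arr=[14 11 9 _ _] head=1 tail=3 count=2
After op 5 (write(2)): arr=[14 11 9 2 _] head=1 tail=4 count=3
After op 6 (write(20)): arr=[14 11 9 2 20] head=1 tail=0 count=4
After op 7 (write(7)): arr=[7 11 9 2 20] head=1 tail=1 count=5
After op 8 (write(17)): arr=[7 17 9 2 20] head=2 tail=2 count=5
After op 9 (write(10)): arr=[7 17 10 2 20] head=3 tail=3 count=5
After op 10 (peek()): arr=[7 17 10 2 20] head=3 tail=3 count=5
After op 11 (read()): arr=[7 17 10 2 20] head=4 tail=3 count=4

Answer: 20 7 17 10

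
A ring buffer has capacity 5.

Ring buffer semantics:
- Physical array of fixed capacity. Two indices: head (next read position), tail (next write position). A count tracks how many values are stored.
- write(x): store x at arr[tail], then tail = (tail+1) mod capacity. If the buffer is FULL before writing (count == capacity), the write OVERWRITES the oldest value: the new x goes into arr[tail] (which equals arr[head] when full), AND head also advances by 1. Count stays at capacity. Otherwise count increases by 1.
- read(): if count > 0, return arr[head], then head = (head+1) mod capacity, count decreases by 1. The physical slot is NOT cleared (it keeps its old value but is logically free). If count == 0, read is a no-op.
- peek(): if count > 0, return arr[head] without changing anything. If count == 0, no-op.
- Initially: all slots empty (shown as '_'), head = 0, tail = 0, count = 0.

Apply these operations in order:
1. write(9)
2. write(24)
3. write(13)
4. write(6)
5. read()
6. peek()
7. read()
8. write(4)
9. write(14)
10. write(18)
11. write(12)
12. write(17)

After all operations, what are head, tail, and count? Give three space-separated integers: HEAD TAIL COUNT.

After op 1 (write(9)): arr=[9 _ _ _ _] head=0 tail=1 count=1
After op 2 (write(24)): arr=[9 24 _ _ _] head=0 tail=2 count=2
After op 3 (write(13)): arr=[9 24 13 _ _] head=0 tail=3 count=3
After op 4 (write(6)): arr=[9 24 13 6 _] head=0 tail=4 count=4
After op 5 (read()): arr=[9 24 13 6 _] head=1 tail=4 count=3
After op 6 (peek()): arr=[9 24 13 6 _] head=1 tail=4 count=3
After op 7 (read()): arr=[9 24 13 6 _] head=2 tail=4 count=2
After op 8 (write(4)): arr=[9 24 13 6 4] head=2 tail=0 count=3
After op 9 (write(14)): arr=[14 24 13 6 4] head=2 tail=1 count=4
After op 10 (write(18)): arr=[14 18 13 6 4] head=2 tail=2 count=5
After op 11 (write(12)): arr=[14 18 12 6 4] head=3 tail=3 count=5
After op 12 (write(17)): arr=[14 18 12 17 4] head=4 tail=4 count=5

Answer: 4 4 5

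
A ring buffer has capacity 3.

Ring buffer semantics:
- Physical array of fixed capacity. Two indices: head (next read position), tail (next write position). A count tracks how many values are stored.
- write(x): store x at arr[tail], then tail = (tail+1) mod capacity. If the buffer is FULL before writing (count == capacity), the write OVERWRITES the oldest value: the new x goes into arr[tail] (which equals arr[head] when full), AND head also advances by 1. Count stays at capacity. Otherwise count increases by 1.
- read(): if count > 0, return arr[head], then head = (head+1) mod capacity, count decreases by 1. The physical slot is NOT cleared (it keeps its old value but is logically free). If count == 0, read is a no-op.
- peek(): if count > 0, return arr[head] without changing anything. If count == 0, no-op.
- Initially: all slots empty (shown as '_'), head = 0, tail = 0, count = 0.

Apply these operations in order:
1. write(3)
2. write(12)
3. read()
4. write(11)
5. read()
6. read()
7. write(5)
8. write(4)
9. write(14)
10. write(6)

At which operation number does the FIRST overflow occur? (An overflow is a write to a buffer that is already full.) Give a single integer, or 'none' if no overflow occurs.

After op 1 (write(3)): arr=[3 _ _] head=0 tail=1 count=1
After op 2 (write(12)): arr=[3 12 _] head=0 tail=2 count=2
After op 3 (read()): arr=[3 12 _] head=1 tail=2 count=1
After op 4 (write(11)): arr=[3 12 11] head=1 tail=0 count=2
After op 5 (read()): arr=[3 12 11] head=2 tail=0 count=1
After op 6 (read()): arr=[3 12 11] head=0 tail=0 count=0
After op 7 (write(5)): arr=[5 12 11] head=0 tail=1 count=1
After op 8 (write(4)): arr=[5 4 11] head=0 tail=2 count=2
After op 9 (write(14)): arr=[5 4 14] head=0 tail=0 count=3
After op 10 (write(6)): arr=[6 4 14] head=1 tail=1 count=3

Answer: 10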